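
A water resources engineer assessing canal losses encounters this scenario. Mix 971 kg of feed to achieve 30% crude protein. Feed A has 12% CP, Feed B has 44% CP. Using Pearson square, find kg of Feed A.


parts_A = CP_b - target = 44 - 30 = 14
parts_B = target - CP_a = 30 - 12 = 18
total_parts = 14 + 18 = 32
Feed A = 971 * 14 / 32 = 424.81 kg
Feed B = 971 * 18 / 32 = 546.19 kg

424.81 kg


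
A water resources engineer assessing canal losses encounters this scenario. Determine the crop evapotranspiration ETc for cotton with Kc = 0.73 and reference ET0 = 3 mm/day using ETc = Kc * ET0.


ETc = Kc * ET0
    = 0.73 * 3
    = 2.19 mm/day


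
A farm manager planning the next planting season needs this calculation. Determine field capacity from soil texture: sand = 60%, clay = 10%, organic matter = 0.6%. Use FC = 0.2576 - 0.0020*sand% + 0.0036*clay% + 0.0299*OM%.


FC = 0.2576 - 0.0020*60 + 0.0036*10 + 0.0299*0.6
   = 0.2576 - 0.1200 + 0.0360 + 0.0179
   = 0.1915


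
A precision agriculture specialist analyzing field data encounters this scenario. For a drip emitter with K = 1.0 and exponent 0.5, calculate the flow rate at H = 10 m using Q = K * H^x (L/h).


Q = K * H^x
  = 1.0 * 10^0.5
  = 1.0 * 3.1623
  = 3.16 L/h


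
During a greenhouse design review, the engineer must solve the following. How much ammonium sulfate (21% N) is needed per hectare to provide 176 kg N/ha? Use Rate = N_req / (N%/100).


Rate = N_required / (N_content / 100)
     = 176 / (21 / 100)
     = 176 / 0.21
     = 838.10 kg/ha


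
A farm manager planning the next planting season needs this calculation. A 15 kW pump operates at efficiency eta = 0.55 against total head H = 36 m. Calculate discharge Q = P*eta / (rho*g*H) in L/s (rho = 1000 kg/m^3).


Q = (P * 1000 * eta) / (rho * g * H)
  = (15 * 1000 * 0.55) / (1000 * 9.81 * 36)
  = 8250 / 353160
  = 0.02336 m^3/s = 23.36 L/s


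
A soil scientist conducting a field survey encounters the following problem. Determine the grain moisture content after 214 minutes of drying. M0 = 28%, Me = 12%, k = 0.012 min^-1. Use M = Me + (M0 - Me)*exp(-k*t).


M = Me + (M0 - Me) * e^(-k*t)
  = 12 + (28 - 12) * e^(-0.012*214)
  = 12 + 16 * e^(-2.568)
  = 12 + 16 * 0.07669
  = 12 + 1.2270
  = 13.23%


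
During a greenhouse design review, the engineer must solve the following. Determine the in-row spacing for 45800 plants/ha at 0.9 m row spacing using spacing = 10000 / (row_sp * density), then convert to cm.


spacing = 10000 / (row_sp * density)
        = 10000 / (0.9 * 45800)
        = 10000 / 41220
        = 0.24260 m = 24.26 cm


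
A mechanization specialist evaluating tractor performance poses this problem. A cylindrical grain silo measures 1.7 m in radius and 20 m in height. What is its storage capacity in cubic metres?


V = pi * r^2 * h
  = pi * 1.7^2 * 20
  = pi * 2.89 * 20
  = 181.58 m^3


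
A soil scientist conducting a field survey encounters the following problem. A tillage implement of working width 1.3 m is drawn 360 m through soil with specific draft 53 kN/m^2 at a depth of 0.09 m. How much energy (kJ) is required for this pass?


E = k * d * w * L
  = 53 * 0.09 * 1.3 * 360
  = 2232.36 kJ


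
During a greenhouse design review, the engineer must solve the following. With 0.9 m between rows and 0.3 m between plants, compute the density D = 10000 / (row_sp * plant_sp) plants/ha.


D = 10000 / (row_sp * plant_sp)
  = 10000 / (0.9 * 0.3)
  = 10000 / 0.2700
  = 37037.04 plants/ha


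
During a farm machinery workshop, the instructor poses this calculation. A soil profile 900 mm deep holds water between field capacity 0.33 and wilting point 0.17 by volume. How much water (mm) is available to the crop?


AW = (FC - WP) * D
   = (0.33 - 0.17) * 900
   = 0.16 * 900
   = 144 mm


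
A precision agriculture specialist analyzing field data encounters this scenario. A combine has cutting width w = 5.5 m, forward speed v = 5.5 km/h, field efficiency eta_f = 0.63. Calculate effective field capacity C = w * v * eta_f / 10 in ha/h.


C = w * v * eta_f / 10
  = 5.5 * 5.5 * 0.63 / 10
  = 19.06 / 10
  = 1.91 ha/h


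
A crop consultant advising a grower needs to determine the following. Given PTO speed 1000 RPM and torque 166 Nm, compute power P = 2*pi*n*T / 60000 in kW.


P = 2*pi*n*T / 60000
  = 2*pi * 1000 * 166 / 60000
  = 1043008.76 / 60000
  = 17.38 kW


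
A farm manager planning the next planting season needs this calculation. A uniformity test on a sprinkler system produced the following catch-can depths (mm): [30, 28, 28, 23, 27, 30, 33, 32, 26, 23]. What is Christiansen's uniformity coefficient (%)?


xbar = 280 / 10 = 28
sum|xi - xbar| = 26
CU = 100 * (1 - 26 / (10 * 28))
   = 100 * (1 - 0.0929)
   = 90.71%


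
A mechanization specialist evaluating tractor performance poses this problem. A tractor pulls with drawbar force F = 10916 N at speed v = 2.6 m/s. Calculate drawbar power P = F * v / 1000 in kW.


P = F * v / 1000
  = 10916 * 2.6 / 1000
  = 28381.60 / 1000
  = 28.38 kW


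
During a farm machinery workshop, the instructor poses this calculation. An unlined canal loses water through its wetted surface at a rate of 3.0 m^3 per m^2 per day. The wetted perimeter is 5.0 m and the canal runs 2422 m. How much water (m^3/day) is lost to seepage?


S = C * P * L
  = 3.0 * 5.0 * 2422
  = 36330 m^3/day


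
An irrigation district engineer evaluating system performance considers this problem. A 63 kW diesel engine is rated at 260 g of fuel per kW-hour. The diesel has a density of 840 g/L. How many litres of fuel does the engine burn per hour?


FC = P * BSFC / rho_fuel
   = 63 * 260 / 840
   = 16380 / 840
   = 19.50 L/h


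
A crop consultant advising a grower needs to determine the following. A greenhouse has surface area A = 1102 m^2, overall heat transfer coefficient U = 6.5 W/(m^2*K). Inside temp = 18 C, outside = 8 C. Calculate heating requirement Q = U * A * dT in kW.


dT = 18 - (8) = 10 K
Q = U * A * dT
  = 6.5 * 1102 * 10
  = 71630 W = 71.63 kW


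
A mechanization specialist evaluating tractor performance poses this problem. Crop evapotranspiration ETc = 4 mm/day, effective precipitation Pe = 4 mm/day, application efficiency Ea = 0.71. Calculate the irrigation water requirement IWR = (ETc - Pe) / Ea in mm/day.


IWR = (ETc - Pe) / Ea
    = (4 - 4) / 0.71
    = 0 / 0.71
    = 0 mm/day


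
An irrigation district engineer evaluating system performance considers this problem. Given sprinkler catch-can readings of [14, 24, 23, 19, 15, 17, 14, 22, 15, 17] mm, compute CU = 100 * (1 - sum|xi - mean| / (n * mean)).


xbar = 180 / 10 = 18
sum|xi - xbar| = 32
CU = 100 * (1 - 32 / (10 * 18))
   = 100 * (1 - 0.1778)
   = 82.22%


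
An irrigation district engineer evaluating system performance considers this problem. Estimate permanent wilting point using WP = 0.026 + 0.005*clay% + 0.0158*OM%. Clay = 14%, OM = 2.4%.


WP = 0.026 + 0.005*14 + 0.0158*2.4
   = 0.026 + 0.0700 + 0.0379
   = 0.1339


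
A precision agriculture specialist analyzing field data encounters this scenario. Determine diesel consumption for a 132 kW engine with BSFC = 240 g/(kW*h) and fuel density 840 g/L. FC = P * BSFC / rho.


FC = P * BSFC / rho_fuel
   = 132 * 240 / 840
   = 31680 / 840
   = 37.71 L/h


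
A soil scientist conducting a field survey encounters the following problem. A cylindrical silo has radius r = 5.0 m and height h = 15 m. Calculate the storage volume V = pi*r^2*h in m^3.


V = pi * r^2 * h
  = pi * 5.0^2 * 15
  = pi * 25 * 15
  = 1178.10 m^3


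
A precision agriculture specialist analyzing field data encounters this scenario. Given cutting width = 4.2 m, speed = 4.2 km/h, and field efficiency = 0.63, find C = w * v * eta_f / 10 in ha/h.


C = w * v * eta_f / 10
  = 4.2 * 4.2 * 0.63 / 10
  = 11.11 / 10
  = 1.11 ha/h


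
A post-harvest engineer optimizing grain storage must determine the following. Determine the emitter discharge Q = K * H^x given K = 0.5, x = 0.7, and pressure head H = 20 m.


Q = K * H^x
  = 0.5 * 20^0.7
  = 0.5 * 8.1418
  = 4.07 L/h


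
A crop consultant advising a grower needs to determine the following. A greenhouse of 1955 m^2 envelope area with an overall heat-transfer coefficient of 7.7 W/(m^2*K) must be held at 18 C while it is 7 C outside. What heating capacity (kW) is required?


dT = 18 - (7) = 11 K
Q = U * A * dT
  = 7.7 * 1955 * 11
  = 165588.50 W = 165.59 kW


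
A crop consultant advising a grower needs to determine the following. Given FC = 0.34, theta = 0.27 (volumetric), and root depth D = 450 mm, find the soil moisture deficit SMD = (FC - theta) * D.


SMD = (FC - theta) * D
    = (0.34 - 0.27) * 450
    = 0.070 * 450
    = 31.50 mm


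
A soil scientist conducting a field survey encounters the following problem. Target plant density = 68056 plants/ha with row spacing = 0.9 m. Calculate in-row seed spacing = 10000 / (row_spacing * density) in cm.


spacing = 10000 / (row_sp * density)
        = 10000 / (0.9 * 68056)
        = 10000 / 61250.40
        = 0.16326 m = 16.33 cm


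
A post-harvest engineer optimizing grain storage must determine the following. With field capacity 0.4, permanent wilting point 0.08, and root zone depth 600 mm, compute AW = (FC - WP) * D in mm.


AW = (FC - WP) * D
   = (0.4 - 0.08) * 600
   = 0.32 * 600
   = 192 mm


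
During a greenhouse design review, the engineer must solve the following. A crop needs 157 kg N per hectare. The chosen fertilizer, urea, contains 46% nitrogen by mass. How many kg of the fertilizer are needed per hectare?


Rate = N_required / (N_content / 100)
     = 157 / (46 / 100)
     = 157 / 0.46
     = 341.30 kg/ha


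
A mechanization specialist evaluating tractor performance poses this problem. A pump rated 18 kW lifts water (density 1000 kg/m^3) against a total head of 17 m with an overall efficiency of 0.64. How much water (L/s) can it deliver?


Q = (P * 1000 * eta) / (rho * g * H)
  = (18 * 1000 * 0.64) / (1000 * 9.81 * 17)
  = 11520 / 166770
  = 0.06908 m^3/s = 69.08 L/s


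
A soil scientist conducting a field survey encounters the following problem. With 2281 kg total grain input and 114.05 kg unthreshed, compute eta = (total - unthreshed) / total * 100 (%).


eta = (total - unthreshed) / total * 100
    = (2281 - 114.05) / 2281 * 100
    = 2166.95 / 2281 * 100
    = 95%


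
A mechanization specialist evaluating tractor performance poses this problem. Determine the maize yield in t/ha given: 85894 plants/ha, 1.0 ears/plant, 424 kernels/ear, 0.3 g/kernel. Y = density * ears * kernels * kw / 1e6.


Y = density * ears * kernels * kw
  = 85894 * 1.0 * 424 * 0.3 g/ha
  = 10925716.80 g/ha
  = 10925.72 kg/ha = 10.93 t/ha


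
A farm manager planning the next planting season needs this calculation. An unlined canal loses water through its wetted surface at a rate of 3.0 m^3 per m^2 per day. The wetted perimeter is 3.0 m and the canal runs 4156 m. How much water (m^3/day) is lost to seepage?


S = C * P * L
  = 3.0 * 3.0 * 4156
  = 37404 m^3/day


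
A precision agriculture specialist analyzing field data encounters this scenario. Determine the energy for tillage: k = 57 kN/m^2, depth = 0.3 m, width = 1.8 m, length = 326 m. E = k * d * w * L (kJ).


E = k * d * w * L
  = 57 * 0.3 * 1.8 * 326
  = 10034.28 kJ


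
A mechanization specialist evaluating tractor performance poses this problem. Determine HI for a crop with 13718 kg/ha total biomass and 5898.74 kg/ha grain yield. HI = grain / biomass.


HI = grain_yield / biomass
   = 5898.74 / 13718
   = 0.43


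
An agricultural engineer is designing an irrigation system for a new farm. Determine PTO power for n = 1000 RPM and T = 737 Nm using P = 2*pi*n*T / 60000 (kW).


P = 2*pi*n*T / 60000
  = 2*pi * 1000 * 737 / 60000
  = 4630707.57 / 60000
  = 77.18 kW


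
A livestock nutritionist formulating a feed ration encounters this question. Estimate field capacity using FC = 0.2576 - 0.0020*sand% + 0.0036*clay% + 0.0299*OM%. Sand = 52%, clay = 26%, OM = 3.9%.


FC = 0.2576 - 0.0020*52 + 0.0036*26 + 0.0299*3.9
   = 0.2576 - 0.1040 + 0.0936 + 0.1166
   = 0.3638


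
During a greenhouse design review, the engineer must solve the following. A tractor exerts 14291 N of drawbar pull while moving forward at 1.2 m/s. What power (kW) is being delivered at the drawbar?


P = F * v / 1000
  = 14291 * 1.2 / 1000
  = 17149.20 / 1000
  = 17.15 kW


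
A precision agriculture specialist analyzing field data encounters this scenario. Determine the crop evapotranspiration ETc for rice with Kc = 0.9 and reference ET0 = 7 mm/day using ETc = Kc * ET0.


ETc = Kc * ET0
    = 0.9 * 7
    = 6.30 mm/day


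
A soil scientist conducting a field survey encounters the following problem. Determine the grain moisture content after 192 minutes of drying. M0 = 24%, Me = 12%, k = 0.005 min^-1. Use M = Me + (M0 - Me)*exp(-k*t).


M = Me + (M0 - Me) * e^(-k*t)
  = 12 + (24 - 12) * e^(-0.005*192)
  = 12 + 12 * e^(-0.960)
  = 12 + 12 * 0.38289
  = 12 + 4.5947
  = 16.59%


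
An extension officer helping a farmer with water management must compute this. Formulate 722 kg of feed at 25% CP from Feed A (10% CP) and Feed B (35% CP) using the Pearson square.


parts_A = CP_b - target = 35 - 25 = 10
parts_B = target - CP_a = 25 - 10 = 15
total_parts = 10 + 15 = 25
Feed A = 722 * 10 / 25 = 288.80 kg
Feed B = 722 * 15 / 25 = 433.20 kg

288.80 kg


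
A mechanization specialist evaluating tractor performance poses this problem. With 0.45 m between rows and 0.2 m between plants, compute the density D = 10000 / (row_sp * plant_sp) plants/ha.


D = 10000 / (row_sp * plant_sp)
  = 10000 / (0.45 * 0.2)
  = 10000 / 0.0900
  = 111111.11 plants/ha


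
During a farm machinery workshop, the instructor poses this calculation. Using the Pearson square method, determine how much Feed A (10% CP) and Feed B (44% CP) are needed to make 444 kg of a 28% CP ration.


parts_A = CP_b - target = 44 - 28 = 16
parts_B = target - CP_a = 28 - 10 = 18
total_parts = 16 + 18 = 34
Feed A = 444 * 16 / 34 = 208.94 kg
Feed B = 444 * 18 / 34 = 235.06 kg

208.94 kg


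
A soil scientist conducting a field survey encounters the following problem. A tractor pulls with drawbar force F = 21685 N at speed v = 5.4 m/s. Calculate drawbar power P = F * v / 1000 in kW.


P = F * v / 1000
  = 21685 * 5.4 / 1000
  = 117099 / 1000
  = 117.10 kW


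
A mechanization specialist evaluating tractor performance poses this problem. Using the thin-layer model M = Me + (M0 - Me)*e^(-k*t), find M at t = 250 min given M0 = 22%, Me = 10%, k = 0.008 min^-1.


M = Me + (M0 - Me) * e^(-k*t)
  = 10 + (22 - 10) * e^(-0.008*250)
  = 10 + 12 * e^(-2)
  = 10 + 12 * 0.13534
  = 10 + 1.6240
  = 11.62%


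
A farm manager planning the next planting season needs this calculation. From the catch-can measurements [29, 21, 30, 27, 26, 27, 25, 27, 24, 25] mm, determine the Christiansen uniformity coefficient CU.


xbar = 261 / 10 = 26.100
sum|xi - xbar| = 19
CU = 100 * (1 - 19 / (10 * 26.100))
   = 100 * (1 - 0.0728)
   = 92.72%


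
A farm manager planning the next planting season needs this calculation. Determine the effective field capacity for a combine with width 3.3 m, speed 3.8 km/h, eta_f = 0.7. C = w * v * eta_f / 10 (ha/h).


C = w * v * eta_f / 10
  = 3.3 * 3.8 * 0.7 / 10
  = 8.78 / 10
  = 0.88 ha/h


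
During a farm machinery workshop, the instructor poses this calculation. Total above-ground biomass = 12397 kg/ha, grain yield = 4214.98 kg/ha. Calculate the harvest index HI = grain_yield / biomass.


HI = grain_yield / biomass
   = 4214.98 / 12397
   = 0.34


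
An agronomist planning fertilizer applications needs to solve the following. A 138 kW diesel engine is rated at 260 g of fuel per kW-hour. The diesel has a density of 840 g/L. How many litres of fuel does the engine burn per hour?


FC = P * BSFC / rho_fuel
   = 138 * 260 / 840
   = 35880 / 840
   = 42.71 L/h


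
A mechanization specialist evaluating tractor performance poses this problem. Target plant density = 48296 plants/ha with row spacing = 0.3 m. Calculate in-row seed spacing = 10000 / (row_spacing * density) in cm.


spacing = 10000 / (row_sp * density)
        = 10000 / (0.3 * 48296)
        = 10000 / 14488.80
        = 0.69019 m = 69.02 cm


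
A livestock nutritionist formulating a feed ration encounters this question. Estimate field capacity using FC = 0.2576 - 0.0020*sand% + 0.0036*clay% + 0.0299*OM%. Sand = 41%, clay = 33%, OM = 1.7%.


FC = 0.2576 - 0.0020*41 + 0.0036*33 + 0.0299*1.7
   = 0.2576 - 0.0820 + 0.1188 + 0.0508
   = 0.3452


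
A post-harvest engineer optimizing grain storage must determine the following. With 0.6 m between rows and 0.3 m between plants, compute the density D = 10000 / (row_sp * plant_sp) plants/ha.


D = 10000 / (row_sp * plant_sp)
  = 10000 / (0.6 * 0.3)
  = 10000 / 0.1800
  = 55555.56 plants/ha


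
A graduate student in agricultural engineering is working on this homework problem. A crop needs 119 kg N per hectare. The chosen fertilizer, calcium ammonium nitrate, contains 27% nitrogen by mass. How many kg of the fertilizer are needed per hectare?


Rate = N_required / (N_content / 100)
     = 119 / (27 / 100)
     = 119 / 0.27
     = 440.74 kg/ha


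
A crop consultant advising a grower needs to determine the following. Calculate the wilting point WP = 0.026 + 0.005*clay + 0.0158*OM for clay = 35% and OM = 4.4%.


WP = 0.026 + 0.005*35 + 0.0158*4.4
   = 0.026 + 0.1750 + 0.0695
   = 0.2705


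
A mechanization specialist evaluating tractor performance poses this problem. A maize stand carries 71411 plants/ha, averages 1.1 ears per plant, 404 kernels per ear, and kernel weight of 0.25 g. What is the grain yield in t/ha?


Y = density * ears * kernels * kw
  = 71411 * 1.1 * 404 * 0.25 g/ha
  = 7933762.10 g/ha
  = 7933.76 kg/ha = 7.93 t/ha


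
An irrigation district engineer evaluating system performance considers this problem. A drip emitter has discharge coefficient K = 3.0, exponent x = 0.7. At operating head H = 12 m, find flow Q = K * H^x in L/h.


Q = K * H^x
  = 3.0 * 12^0.7
  = 3.0 * 5.6941
  = 17.08 L/h


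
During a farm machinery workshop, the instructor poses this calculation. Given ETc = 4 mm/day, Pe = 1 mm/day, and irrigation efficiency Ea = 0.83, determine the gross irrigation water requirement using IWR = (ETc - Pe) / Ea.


IWR = (ETc - Pe) / Ea
    = (4 - 1) / 0.83
    = 3 / 0.83
    = 3.61 mm/day


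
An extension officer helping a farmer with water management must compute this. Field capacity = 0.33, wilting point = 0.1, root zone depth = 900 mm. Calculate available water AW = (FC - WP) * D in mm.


AW = (FC - WP) * D
   = (0.33 - 0.1) * 900
   = 0.23 * 900
   = 207 mm


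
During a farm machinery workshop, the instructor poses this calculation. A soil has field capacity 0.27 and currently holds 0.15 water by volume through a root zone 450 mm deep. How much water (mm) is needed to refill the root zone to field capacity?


SMD = (FC - theta) * D
    = (0.27 - 0.15) * 450
    = 0.120 * 450
    = 54 mm


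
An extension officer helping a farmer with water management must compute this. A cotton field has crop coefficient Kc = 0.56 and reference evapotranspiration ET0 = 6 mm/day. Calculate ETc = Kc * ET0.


ETc = Kc * ET0
    = 0.56 * 6
    = 3.36 mm/day


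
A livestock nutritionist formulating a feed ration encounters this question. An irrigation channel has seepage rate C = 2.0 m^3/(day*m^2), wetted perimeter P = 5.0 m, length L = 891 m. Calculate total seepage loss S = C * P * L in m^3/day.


S = C * P * L
  = 2.0 * 5.0 * 891
  = 8910 m^3/day


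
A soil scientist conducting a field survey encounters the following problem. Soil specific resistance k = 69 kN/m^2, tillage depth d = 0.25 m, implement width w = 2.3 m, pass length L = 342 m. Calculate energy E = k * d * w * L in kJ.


E = k * d * w * L
  = 69 * 0.25 * 2.3 * 342
  = 13568.85 kJ


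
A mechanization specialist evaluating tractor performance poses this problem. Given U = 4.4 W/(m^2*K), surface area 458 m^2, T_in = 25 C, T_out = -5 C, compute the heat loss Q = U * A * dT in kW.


dT = 25 - (-5) = 30 K
Q = U * A * dT
  = 4.4 * 458 * 30
  = 60456 W = 60.46 kW


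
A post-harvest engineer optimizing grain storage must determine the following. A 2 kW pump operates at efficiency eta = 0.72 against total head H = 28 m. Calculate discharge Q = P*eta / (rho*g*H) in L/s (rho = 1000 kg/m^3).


Q = (P * 1000 * eta) / (rho * g * H)
  = (2 * 1000 * 0.72) / (1000 * 9.81 * 28)
  = 1440 / 274680
  = 0.00524 m^3/s = 5.24 L/s


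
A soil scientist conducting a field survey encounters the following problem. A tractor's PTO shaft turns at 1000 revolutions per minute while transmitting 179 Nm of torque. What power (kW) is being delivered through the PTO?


P = 2*pi*n*T / 60000
  = 2*pi * 1000 * 179 / 60000
  = 1124690.17 / 60000
  = 18.74 kW


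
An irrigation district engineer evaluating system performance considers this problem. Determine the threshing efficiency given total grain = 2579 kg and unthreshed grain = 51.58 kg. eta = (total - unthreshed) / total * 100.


eta = (total - unthreshed) / total * 100
    = (2579 - 51.58) / 2579 * 100
    = 2527.42 / 2579 * 100
    = 98%


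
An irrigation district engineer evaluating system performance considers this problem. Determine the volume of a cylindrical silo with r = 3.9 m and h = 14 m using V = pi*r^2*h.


V = pi * r^2 * h
  = pi * 3.9^2 * 14
  = pi * 15.21 * 14
  = 668.97 m^3


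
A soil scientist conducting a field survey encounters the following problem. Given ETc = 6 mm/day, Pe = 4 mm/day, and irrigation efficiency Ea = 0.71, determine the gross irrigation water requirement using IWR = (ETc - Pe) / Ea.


IWR = (ETc - Pe) / Ea
    = (6 - 4) / 0.71
    = 2 / 0.71
    = 2.82 mm/day


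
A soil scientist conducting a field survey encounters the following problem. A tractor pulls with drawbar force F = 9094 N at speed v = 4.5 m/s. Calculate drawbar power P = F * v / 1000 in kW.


P = F * v / 1000
  = 9094 * 4.5 / 1000
  = 40923 / 1000
  = 40.92 kW


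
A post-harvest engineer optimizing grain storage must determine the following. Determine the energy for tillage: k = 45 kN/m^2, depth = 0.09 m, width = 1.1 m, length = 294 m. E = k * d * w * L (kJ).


E = k * d * w * L
  = 45 * 0.09 * 1.1 * 294
  = 1309.77 kJ


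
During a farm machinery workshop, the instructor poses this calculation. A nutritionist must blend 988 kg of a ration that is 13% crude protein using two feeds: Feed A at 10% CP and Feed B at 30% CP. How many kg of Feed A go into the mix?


parts_A = CP_b - target = 30 - 13 = 17
parts_B = target - CP_a = 13 - 10 = 3
total_parts = 17 + 3 = 20
Feed A = 988 * 17 / 20 = 839.80 kg
Feed B = 988 * 3 / 20 = 148.20 kg

839.80 kg


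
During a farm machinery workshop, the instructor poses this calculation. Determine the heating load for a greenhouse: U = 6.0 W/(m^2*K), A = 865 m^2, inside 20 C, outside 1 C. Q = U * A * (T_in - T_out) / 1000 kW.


dT = 20 - (1) = 19 K
Q = U * A * dT
  = 6.0 * 865 * 19
  = 98610 W = 98.61 kW


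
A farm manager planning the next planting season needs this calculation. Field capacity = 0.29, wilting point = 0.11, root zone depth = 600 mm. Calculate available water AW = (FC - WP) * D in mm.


AW = (FC - WP) * D
   = (0.29 - 0.11) * 600
   = 0.18 * 600
   = 108 mm


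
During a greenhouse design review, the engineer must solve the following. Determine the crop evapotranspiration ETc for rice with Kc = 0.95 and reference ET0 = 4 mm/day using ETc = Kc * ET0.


ETc = Kc * ET0
    = 0.95 * 4
    = 3.80 mm/day


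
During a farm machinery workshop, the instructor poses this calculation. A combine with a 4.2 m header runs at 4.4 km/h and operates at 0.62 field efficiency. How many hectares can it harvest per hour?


C = w * v * eta_f / 10
  = 4.2 * 4.4 * 0.62 / 10
  = 11.46 / 10
  = 1.15 ha/h


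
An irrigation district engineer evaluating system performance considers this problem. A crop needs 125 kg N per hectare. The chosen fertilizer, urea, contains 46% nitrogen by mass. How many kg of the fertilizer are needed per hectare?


Rate = N_required / (N_content / 100)
     = 125 / (46 / 100)
     = 125 / 0.46
     = 271.74 kg/ha


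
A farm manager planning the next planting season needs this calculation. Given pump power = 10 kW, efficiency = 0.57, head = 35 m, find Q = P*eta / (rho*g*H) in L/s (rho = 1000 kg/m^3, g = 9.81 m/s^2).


Q = (P * 1000 * eta) / (rho * g * H)
  = (10 * 1000 * 0.57) / (1000 * 9.81 * 35)
  = 5700 / 343350
  = 0.01660 m^3/s = 16.60 L/s


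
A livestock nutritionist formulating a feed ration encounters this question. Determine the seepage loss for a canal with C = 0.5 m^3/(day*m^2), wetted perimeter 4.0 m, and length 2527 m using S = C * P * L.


S = C * P * L
  = 0.5 * 4.0 * 2527
  = 5054 m^3/day


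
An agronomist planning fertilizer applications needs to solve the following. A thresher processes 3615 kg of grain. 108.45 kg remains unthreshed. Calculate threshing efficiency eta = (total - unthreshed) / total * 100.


eta = (total - unthreshed) / total * 100
    = (3615 - 108.45) / 3615 * 100
    = 3506.55 / 3615 * 100
    = 97%


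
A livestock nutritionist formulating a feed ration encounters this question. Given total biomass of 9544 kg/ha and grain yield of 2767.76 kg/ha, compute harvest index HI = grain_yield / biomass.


HI = grain_yield / biomass
   = 2767.76 / 9544
   = 0.29


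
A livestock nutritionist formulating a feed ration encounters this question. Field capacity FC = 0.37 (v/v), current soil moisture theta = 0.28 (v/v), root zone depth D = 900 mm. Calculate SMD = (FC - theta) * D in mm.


SMD = (FC - theta) * D
    = (0.37 - 0.28) * 900
    = 0.090 * 900
    = 81 mm


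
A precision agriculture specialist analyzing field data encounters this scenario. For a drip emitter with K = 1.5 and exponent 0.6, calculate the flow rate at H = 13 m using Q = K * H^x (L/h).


Q = K * H^x
  = 1.5 * 13^0.6
  = 1.5 * 4.6598
  = 6.99 L/h


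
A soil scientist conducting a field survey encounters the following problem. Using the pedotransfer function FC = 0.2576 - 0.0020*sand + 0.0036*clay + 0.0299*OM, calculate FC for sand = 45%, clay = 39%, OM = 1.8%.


FC = 0.2576 - 0.0020*45 + 0.0036*39 + 0.0299*1.8
   = 0.2576 - 0.0900 + 0.1404 + 0.0538
   = 0.3618


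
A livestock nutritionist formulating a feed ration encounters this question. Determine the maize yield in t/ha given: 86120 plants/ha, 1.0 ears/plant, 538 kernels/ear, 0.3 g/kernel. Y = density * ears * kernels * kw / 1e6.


Y = density * ears * kernels * kw
  = 86120 * 1.0 * 538 * 0.3 g/ha
  = 13899768 g/ha
  = 13899.77 kg/ha = 13.90 t/ha


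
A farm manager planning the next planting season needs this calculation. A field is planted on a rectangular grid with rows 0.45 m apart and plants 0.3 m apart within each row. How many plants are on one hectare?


D = 10000 / (row_sp * plant_sp)
  = 10000 / (0.45 * 0.3)
  = 10000 / 0.1350
  = 74074.07 plants/ha


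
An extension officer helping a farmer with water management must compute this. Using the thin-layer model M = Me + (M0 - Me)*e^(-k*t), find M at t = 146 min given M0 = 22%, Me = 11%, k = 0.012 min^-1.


M = Me + (M0 - Me) * e^(-k*t)
  = 11 + (22 - 11) * e^(-0.012*146)
  = 11 + 11 * e^(-1.752)
  = 11 + 11 * 0.17343
  = 11 + 1.9077
  = 12.91%


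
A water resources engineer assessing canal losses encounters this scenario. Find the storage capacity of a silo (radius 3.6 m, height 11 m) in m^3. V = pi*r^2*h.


V = pi * r^2 * h
  = pi * 3.6^2 * 11
  = pi * 12.96 * 11
  = 447.87 m^3


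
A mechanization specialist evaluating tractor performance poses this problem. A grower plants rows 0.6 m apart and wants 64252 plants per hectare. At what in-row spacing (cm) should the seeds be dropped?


spacing = 10000 / (row_sp * density)
        = 10000 / (0.6 * 64252)
        = 10000 / 38551.20
        = 0.25940 m = 25.94 cm


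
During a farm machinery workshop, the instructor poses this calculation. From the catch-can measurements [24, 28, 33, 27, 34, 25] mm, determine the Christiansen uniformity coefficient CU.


xbar = 171 / 6 = 28.500
sum|xi - xbar| = 20
CU = 100 * (1 - 20 / (6 * 28.500))
   = 100 * (1 - 0.1170)
   = 88.30%


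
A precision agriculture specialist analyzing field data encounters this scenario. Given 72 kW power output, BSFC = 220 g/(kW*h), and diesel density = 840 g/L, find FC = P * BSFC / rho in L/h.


FC = P * BSFC / rho_fuel
   = 72 * 220 / 840
   = 15840 / 840
   = 18.86 L/h


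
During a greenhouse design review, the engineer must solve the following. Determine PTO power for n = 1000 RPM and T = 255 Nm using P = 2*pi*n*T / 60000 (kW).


P = 2*pi*n*T / 60000
  = 2*pi * 1000 * 255 / 60000
  = 1602212.25 / 60000
  = 26.70 kW


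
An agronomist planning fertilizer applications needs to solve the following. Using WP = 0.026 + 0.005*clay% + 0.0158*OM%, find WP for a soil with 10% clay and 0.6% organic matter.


WP = 0.026 + 0.005*10 + 0.0158*0.6
   = 0.026 + 0.0500 + 0.0095
   = 0.0855


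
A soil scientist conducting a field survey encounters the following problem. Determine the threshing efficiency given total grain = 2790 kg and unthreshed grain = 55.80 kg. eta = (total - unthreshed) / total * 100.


eta = (total - unthreshed) / total * 100
    = (2790 - 55.80) / 2790 * 100
    = 2734.20 / 2790 * 100
    = 98%


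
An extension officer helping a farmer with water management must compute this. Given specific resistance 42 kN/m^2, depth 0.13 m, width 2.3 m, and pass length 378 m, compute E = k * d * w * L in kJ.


E = k * d * w * L
  = 42 * 0.13 * 2.3 * 378
  = 4746.92 kJ


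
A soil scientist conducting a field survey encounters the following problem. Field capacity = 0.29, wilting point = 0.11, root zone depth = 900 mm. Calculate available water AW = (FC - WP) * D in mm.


AW = (FC - WP) * D
   = (0.29 - 0.11) * 900
   = 0.18 * 900
   = 162 mm


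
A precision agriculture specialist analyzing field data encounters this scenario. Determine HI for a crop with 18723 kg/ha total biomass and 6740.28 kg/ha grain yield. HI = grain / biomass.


HI = grain_yield / biomass
   = 6740.28 / 18723
   = 0.36


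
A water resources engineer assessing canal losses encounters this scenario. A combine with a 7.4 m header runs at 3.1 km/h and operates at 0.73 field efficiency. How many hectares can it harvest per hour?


C = w * v * eta_f / 10
  = 7.4 * 3.1 * 0.73 / 10
  = 16.75 / 10
  = 1.67 ha/h


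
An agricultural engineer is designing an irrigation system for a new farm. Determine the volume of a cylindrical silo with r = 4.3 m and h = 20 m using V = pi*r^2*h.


V = pi * r^2 * h
  = pi * 4.3^2 * 20
  = pi * 18.49 * 20
  = 1161.76 m^3


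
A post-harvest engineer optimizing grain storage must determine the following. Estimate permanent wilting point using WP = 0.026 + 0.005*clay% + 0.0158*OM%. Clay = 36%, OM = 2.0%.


WP = 0.026 + 0.005*36 + 0.0158*2.0
   = 0.026 + 0.1800 + 0.0316
   = 0.2376


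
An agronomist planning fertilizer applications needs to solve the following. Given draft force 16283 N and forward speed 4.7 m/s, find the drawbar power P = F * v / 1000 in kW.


P = F * v / 1000
  = 16283 * 4.7 / 1000
  = 76530.10 / 1000
  = 76.53 kW


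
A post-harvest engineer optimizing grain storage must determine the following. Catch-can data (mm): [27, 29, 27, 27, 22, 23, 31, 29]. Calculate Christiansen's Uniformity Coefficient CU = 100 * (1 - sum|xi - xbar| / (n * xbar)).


xbar = 215 / 8 = 26.875
sum|xi - xbar| = 17.500
CU = 100 * (1 - 17.500 / (8 * 26.875))
   = 100 * (1 - 0.0814)
   = 91.86%


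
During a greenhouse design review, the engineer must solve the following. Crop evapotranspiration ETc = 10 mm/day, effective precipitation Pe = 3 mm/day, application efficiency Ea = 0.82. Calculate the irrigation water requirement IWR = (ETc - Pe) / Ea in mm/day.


IWR = (ETc - Pe) / Ea
    = (10 - 3) / 0.82
    = 7 / 0.82
    = 8.54 mm/day


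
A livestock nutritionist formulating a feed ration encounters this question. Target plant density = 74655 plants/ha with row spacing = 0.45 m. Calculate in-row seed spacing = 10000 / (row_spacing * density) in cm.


spacing = 10000 / (row_sp * density)
        = 10000 / (0.45 * 74655)
        = 10000 / 33594.75
        = 0.29767 m = 29.77 cm


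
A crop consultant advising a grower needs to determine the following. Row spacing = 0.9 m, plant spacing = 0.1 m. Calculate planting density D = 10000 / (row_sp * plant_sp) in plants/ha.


D = 10000 / (row_sp * plant_sp)
  = 10000 / (0.9 * 0.1)
  = 10000 / 0.0900
  = 111111.11 plants/ha


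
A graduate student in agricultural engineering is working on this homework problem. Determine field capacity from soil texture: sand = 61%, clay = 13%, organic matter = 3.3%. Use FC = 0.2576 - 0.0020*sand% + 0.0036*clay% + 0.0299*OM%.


FC = 0.2576 - 0.0020*61 + 0.0036*13 + 0.0299*3.3
   = 0.2576 - 0.1220 + 0.0468 + 0.0987
   = 0.2811


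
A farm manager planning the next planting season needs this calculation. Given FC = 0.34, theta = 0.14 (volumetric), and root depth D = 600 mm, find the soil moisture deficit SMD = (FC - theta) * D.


SMD = (FC - theta) * D
    = (0.34 - 0.14) * 600
    = 0.200 * 600
    = 120 mm


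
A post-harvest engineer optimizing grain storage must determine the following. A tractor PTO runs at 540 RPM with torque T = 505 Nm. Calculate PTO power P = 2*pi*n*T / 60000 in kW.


P = 2*pi*n*T / 60000
  = 2*pi * 540 * 505 / 60000
  = 1713424.63 / 60000
  = 28.56 kW


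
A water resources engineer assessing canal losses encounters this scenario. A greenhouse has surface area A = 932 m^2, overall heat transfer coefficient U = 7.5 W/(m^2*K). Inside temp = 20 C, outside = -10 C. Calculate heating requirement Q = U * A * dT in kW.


dT = 20 - (-10) = 30 K
Q = U * A * dT
  = 7.5 * 932 * 30
  = 209700 W = 209.70 kW


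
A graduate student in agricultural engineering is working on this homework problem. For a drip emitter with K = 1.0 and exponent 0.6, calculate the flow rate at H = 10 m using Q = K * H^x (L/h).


Q = K * H^x
  = 1.0 * 10^0.6
  = 1.0 * 3.9811
  = 3.98 L/h


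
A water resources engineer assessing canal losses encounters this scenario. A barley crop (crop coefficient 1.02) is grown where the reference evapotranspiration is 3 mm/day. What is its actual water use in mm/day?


ETc = Kc * ET0
    = 1.02 * 3
    = 3.06 mm/day


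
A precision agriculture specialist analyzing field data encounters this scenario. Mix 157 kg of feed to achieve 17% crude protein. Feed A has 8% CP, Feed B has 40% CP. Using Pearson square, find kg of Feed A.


parts_A = CP_b - target = 40 - 17 = 23
parts_B = target - CP_a = 17 - 8 = 9
total_parts = 23 + 9 = 32
Feed A = 157 * 23 / 32 = 112.84 kg
Feed B = 157 * 9 / 32 = 44.16 kg

112.84 kg


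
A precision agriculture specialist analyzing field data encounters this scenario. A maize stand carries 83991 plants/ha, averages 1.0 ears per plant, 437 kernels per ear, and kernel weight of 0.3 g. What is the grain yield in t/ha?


Y = density * ears * kernels * kw
  = 83991 * 1.0 * 437 * 0.3 g/ha
  = 11011220.10 g/ha
  = 11011.22 kg/ha = 11.01 t/ha


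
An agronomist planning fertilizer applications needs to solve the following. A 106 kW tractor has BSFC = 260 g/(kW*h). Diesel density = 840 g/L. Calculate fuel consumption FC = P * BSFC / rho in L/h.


FC = P * BSFC / rho_fuel
   = 106 * 260 / 840
   = 27560 / 840
   = 32.81 L/h


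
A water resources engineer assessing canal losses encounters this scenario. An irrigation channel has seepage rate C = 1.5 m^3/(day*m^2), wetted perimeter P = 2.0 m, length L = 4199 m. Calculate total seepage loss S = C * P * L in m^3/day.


S = C * P * L
  = 1.5 * 2.0 * 4199
  = 12597 m^3/day


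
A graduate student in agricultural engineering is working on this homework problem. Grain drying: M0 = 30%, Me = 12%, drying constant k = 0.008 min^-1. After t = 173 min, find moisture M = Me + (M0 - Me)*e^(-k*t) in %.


M = Me + (M0 - Me) * e^(-k*t)
  = 12 + (30 - 12) * e^(-0.008*173)
  = 12 + 18 * e^(-1.384)
  = 12 + 18 * 0.25057
  = 12 + 4.5103
  = 16.51%


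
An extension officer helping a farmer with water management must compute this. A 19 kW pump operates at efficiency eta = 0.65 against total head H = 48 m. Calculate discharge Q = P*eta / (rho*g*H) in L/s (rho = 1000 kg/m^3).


Q = (P * 1000 * eta) / (rho * g * H)
  = (19 * 1000 * 0.65) / (1000 * 9.81 * 48)
  = 12350 / 470880
  = 0.02623 m^3/s = 26.23 L/s


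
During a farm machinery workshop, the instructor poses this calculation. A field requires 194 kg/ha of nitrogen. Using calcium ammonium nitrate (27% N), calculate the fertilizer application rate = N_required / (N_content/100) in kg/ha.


Rate = N_required / (N_content / 100)
     = 194 / (27 / 100)
     = 194 / 0.27
     = 718.52 kg/ha


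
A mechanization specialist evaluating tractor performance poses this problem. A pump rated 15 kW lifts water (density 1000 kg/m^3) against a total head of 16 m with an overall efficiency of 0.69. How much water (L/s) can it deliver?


Q = (P * 1000 * eta) / (rho * g * H)
  = (15 * 1000 * 0.69) / (1000 * 9.81 * 16)
  = 10350 / 156960
  = 0.06594 m^3/s = 65.94 L/s


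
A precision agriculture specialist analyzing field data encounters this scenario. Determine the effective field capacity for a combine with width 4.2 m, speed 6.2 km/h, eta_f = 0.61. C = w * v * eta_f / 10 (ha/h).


C = w * v * eta_f / 10
  = 4.2 * 6.2 * 0.61 / 10
  = 15.88 / 10
  = 1.59 ha/h


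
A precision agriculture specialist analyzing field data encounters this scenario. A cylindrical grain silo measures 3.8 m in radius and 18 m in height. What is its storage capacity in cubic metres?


V = pi * r^2 * h
  = pi * 3.8^2 * 18
  = pi * 14.44 * 18
  = 816.56 m^3


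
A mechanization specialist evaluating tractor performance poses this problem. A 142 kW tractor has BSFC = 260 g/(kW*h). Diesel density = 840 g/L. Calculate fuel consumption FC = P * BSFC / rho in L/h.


FC = P * BSFC / rho_fuel
   = 142 * 260 / 840
   = 36920 / 840
   = 43.95 L/h


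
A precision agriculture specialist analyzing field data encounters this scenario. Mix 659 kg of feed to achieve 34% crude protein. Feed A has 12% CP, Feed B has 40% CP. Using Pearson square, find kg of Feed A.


parts_A = CP_b - target = 40 - 34 = 6
parts_B = target - CP_a = 34 - 12 = 22
total_parts = 6 + 22 = 28
Feed A = 659 * 6 / 28 = 141.21 kg
Feed B = 659 * 22 / 28 = 517.79 kg

141.21 kg


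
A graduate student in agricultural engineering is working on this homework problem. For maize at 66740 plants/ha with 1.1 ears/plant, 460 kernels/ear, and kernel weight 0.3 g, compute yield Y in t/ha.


Y = density * ears * kernels * kw
  = 66740 * 1.1 * 460 * 0.3 g/ha
  = 10131132 g/ha
  = 10131.13 kg/ha = 10.13 t/ha


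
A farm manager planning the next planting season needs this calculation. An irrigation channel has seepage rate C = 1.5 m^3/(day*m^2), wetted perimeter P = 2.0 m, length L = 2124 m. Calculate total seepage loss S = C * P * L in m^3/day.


S = C * P * L
  = 1.5 * 2.0 * 2124
  = 6372 m^3/day


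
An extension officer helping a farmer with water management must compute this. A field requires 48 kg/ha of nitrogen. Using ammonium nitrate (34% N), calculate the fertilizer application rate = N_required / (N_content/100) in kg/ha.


Rate = N_required / (N_content / 100)
     = 48 / (34 / 100)
     = 48 / 0.34
     = 141.18 kg/ha


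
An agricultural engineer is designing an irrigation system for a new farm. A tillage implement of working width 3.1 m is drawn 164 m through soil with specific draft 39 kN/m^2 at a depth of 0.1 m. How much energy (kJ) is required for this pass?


E = k * d * w * L
  = 39 * 0.1 * 3.1 * 164
  = 1982.76 kJ
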